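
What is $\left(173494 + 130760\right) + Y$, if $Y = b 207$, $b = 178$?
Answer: $341100$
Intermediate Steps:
$Y = 36846$ ($Y = 178 \cdot 207 = 36846$)
$\left(173494 + 130760\right) + Y = \left(173494 + 130760\right) + 36846 = 304254 + 36846 = 341100$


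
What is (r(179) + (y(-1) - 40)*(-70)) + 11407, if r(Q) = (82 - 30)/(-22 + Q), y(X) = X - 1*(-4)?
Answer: 2197581/157 ≈ 13997.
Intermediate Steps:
y(X) = 4 + X (y(X) = X + 4 = 4 + X)
r(Q) = 52/(-22 + Q)
(r(179) + (y(-1) - 40)*(-70)) + 11407 = (52/(-22 + 179) + ((4 - 1) - 40)*(-70)) + 11407 = (52/157 + (3 - 40)*(-70)) + 11407 = (52*(1/157) - 37*(-70)) + 11407 = (52/157 + 2590) + 11407 = 406682/157 + 11407 = 2197581/157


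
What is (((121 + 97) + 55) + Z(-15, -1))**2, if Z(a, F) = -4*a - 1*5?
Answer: 107584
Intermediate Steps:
Z(a, F) = -5 - 4*a (Z(a, F) = -4*a - 5 = -5 - 4*a)
(((121 + 97) + 55) + Z(-15, -1))**2 = (((121 + 97) + 55) + (-5 - 4*(-15)))**2 = ((218 + 55) + (-5 + 60))**2 = (273 + 55)**2 = 328**2 = 107584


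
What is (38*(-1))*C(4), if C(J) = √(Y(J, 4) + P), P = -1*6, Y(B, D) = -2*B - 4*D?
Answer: -38*I*√30 ≈ -208.13*I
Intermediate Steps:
Y(B, D) = -4*D - 2*B
P = -6
C(J) = √(-22 - 2*J) (C(J) = √((-4*4 - 2*J) - 6) = √((-16 - 2*J) - 6) = √(-22 - 2*J))
(38*(-1))*C(4) = (38*(-1))*√(-22 - 2*4) = -38*√(-22 - 8) = -38*I*√30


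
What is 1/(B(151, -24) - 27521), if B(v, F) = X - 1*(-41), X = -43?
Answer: -1/27523 ≈ -3.6333e-5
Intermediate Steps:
B(v, F) = -2 (B(v, F) = -43 - 1*(-41) = -43 + 41 = -2)
1/(B(151, -24) - 27521) = 1/(-2 - 27521) = 1/(-27523) = -1/27523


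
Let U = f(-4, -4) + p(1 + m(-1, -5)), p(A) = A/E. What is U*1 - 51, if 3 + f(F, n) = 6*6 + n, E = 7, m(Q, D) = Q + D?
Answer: -159/7 ≈ -22.714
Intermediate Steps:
m(Q, D) = D + Q
f(F, n) = 33 + n (f(F, n) = -3 + (6*6 + n) = -3 + (36 + n) = 33 + n)
p(A) = A/7
U = 198/7 (U = (33 - 4) + (1 + (-5 - 1))/7 = 29 + (1 - 6)/7 = 29 + (1/7)*(-5) = 29 - 5/7 = 198/7 ≈ 28.286)
U*1 - 51 = (198/7)*1 - 51 = 198/7 - 51 = -159/7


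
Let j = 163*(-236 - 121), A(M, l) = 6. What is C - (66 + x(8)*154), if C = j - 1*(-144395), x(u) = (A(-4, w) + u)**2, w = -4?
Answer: 55954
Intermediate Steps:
j = -58191 (j = 163*(-357) = -58191)
x(u) = (6 + u)**2
C = 86204 (C = -58191 - 1*(-144395) = -58191 + 144395 = 86204)
C - (66 + x(8)*154) = 86204 - (66 + (6 + 8)**2*154) = 86204 - (66 + 14**2*154) = 86204 - (66 + 196*154) = 86204 - (66 + 30184) = 86204 - 1*30250 = 86204 - 30250 = 55954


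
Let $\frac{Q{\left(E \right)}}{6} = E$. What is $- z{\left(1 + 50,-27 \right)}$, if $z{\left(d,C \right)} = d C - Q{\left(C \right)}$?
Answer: $1215$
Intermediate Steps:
$Q{\left(E \right)} = 6 E$
$z{\left(d,C \right)} = - 6 C + C d$ ($z{\left(d,C \right)} = d C - 6 C = C d - 6 C = - 6 C + C d$)
$- z{\left(1 + 50,-27 \right)} = - \left(-27\right) \left(-6 + \left(1 + 50\right)\right) = - \left(-27\right) \left(-6 + 51\right) = - \left(-27\right) 45 = \left(-1\right) \left(-1215\right) = 1215$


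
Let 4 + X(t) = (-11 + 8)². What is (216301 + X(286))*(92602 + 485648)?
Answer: 125078944500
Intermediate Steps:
X(t) = 5 (X(t) = -4 + (-11 + 8)² = -4 + (-3)² = -4 + 9 = 5)
(216301 + X(286))*(92602 + 485648) = (216301 + 5)*(92602 + 485648) = 216306*578250 = 125078944500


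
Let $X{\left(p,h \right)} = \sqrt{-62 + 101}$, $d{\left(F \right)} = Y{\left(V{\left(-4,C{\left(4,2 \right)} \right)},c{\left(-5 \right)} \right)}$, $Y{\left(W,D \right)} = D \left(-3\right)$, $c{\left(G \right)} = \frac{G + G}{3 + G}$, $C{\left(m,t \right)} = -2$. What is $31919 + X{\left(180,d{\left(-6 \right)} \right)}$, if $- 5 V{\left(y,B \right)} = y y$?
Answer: $31919 + \sqrt{39} \approx 31925.0$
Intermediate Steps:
$V{\left(y,B \right)} = - \frac{y^{2}}{5}$ ($V{\left(y,B \right)} = - \frac{y y}{5} = - \frac{y^{2}}{5}$)
$c{\left(G \right)} = \frac{2 G}{3 + G}$
$Y{\left(W,D \right)} = - 3 D$
$d{\left(F \right)} = -15$ ($d{\left(F \right)} = - 3 \cdot 2 \left(-5\right) \frac{1}{3 - 5} = - 3 \cdot 2 \left(-5\right) \frac{1}{-2} = - 3 \cdot 2 \left(-5\right) \left(- \frac{1}{2}\right) = \left(-3\right) 5 = -15$)
$X{\left(p,h \right)} = \sqrt{39}$
$31919 + X{\left(180,d{\left(-6 \right)} \right)} = 31919 + \sqrt{39}$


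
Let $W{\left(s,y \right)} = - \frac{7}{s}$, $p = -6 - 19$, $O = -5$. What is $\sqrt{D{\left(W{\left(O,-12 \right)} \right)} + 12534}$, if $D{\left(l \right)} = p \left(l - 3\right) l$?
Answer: $\sqrt{12590} \approx 112.21$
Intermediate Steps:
$p = -25$ ($p = -6 - 19 = -25$)
$D{\left(l \right)} = - 25 l \left(-3 + l\right)$ ($D{\left(l \right)} = - 25 \left(l - 3\right) l = - 25 \left(-3 + l\right) l = - 25 l \left(-3 + l\right)$)
$\sqrt{D{\left(W{\left(O,-12 \right)} \right)} + 12534} = \sqrt{25 \left(- \frac{7}{-5}\right) \left(3 - - \frac{7}{-5}\right) + 12534} = \sqrt{25 \left(\left(-7\right) \left(- \frac{1}{5}\right)\right) \left(3 - \left(-7\right) \left(- \frac{1}{5}\right)\right) + 12534} = \sqrt{25 \cdot \frac{7}{5} \left(3 - \frac{7}{5}\right) + 12534} = \sqrt{25 \cdot \frac{7}{5} \cdot \frac{8}{5} + 12534} = \sqrt{56 + 12534} = \sqrt{12590}$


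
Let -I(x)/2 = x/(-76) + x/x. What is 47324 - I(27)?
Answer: 1798361/38 ≈ 47325.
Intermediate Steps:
I(x) = -2 + x/38 (I(x) = -2*(x/(-76) + x/x) = -2*(x*(-1/76) + 1) = -2*(-x/76 + 1) = -2*(1 - x/76) = -2 + x/38)
47324 - I(27) = 47324 - (-2 + (1/38)*27) = 47324 - (-2 + 27/38) = 47324 - 1*(-49/38) = 47324 + 49/38 = 1798361/38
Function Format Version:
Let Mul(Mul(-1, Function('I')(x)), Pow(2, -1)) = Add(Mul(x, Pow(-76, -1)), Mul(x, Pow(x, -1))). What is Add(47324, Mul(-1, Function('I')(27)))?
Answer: Rational(1798361, 38) ≈ 47325.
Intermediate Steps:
Function('I')(x) = Add(-2, Mul(Rational(1, 38), x)) (Function('I')(x) = Mul(-2, Add(Mul(x, Pow(-76, -1)), Mul(x, Pow(x, -1)))) = Mul(-2, Add(Mul(x, Rational(-1, 76)), 1)) = Mul(-2, Add(Mul(Rational(-1, 76), x), 1)) = Mul(-2, Add(1, Mul(Rational(-1, 76), x))) = Add(-2, Mul(Rational(1, 38), x)))
Add(47324, Mul(-1, Function('I')(27))) = Add(47324, Mul(-1, Add(-2, Mul(Rational(1, 38), 27)))) = Add(47324, Mul(-1, Add(-2, Rational(27, 38)))) = Add(47324, Mul(-1, Rational(-49, 38))) = Add(47324, Rational(49, 38)) = Rational(1798361, 38)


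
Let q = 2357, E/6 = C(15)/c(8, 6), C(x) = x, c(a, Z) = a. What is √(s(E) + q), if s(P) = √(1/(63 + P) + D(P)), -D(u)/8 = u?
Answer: √(2566773 + 11*I*√881958)/33 ≈ 48.549 + 0.097696*I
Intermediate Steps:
D(u) = -8*u
E = 45/4 (E = 6*(15/8) = 45/4 ≈ 11.250)
s(P) = √(1/(63 + P) - 8*P)
√(s(E) + q) = √(√((1 - 8*45/4*(63 + 45/4))/(63 + 45/4)) + 2357) = √(√((1 - 8*45/4*297/4)/(297/4)) + 2357) = √(√(4*(1 - 13365/2)/297) + 2357) = √(√((4/297)*(-13363/2)) + 2357) = √(√(-26726/297) + 2357) = √(I*√881958/99 + 2357) = √(2357 + I*√881958/99)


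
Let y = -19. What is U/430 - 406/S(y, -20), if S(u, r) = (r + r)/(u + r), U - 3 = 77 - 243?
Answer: -340757/860 ≈ -396.23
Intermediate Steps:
U = -163 (U = 3 + (77 - 243) = 3 - 166 = -163)
S(u, r) = 2*r/(r + u) (S(u, r) = (2*r)/(r + u) = 2*r/(r + u))
U/430 - 406/S(y, -20) = -163/430 - 406/(2*(-20)/(-20 - 19)) = -163*1/430 - 406/(2*(-20)/(-39)) = -163/430 - 406/(2*(-20)*(-1/39)) = -163/430 - 406/40/39 = -163/430 - 406*39/40 = -163/430 - 7917/20 = -340757/860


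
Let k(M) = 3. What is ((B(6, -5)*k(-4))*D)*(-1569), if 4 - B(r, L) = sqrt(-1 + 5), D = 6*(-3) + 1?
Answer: 160038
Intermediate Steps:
D = -17 (D = -18 + 1 = -17)
B(r, L) = 2 (B(r, L) = 4 - sqrt(-1 + 5) = 4 - sqrt(4) = 4 - 1*2 = 4 - 2 = 2)
((B(6, -5)*k(-4))*D)*(-1569) = ((2*3)*(-17))*(-1569) = (6*(-17))*(-1569) = -102*(-1569) = 160038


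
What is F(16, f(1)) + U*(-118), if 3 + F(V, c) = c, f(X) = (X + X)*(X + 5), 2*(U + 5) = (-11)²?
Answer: -6540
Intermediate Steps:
U = 111/2 (U = -5 + (½)*(-11)² = -5 + (½)*121 = -5 + 121/2 = 111/2 ≈ 55.500)
f(X) = 2*X*(5 + X) (f(X) = (2*X)*(5 + X) = 2*X*(5 + X))
F(V, c) = -3 + c
F(16, f(1)) + U*(-118) = (-3 + 2*1*(5 + 1)) + (111/2)*(-118) = (-3 + 2*1*6) - 6549 = (-3 + 12) - 6549 = 9 - 6549 = -6540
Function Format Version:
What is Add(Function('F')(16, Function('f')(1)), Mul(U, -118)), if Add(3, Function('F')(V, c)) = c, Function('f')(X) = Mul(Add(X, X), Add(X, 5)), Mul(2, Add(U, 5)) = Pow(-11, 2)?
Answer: -6540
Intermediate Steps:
U = Rational(111, 2) (U = Add(-5, Mul(Rational(1, 2), Pow(-11, 2))) = Add(-5, Mul(Rational(1, 2), 121)) = Add(-5, Rational(121, 2)) = Rational(111, 2) ≈ 55.500)
Function('f')(X) = Mul(2, X, Add(5, X)) (Function('f')(X) = Mul(Mul(2, X), Add(5, X)) = Mul(2, X, Add(5, X)))
Function('F')(V, c) = Add(-3, c)
Add(Function('F')(16, Function('f')(1)), Mul(U, -118)) = Add(Add(-3, Mul(2, 1, Add(5, 1))), Mul(Rational(111, 2), -118)) = Add(Add(-3, Mul(2, 1, 6)), -6549) = Add(Add(-3, 12), -6549) = Add(9, -6549) = -6540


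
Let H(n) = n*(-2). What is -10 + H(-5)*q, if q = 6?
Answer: 50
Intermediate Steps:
H(n) = -2*n
-10 + H(-5)*q = -10 - 2*(-5)*6 = -10 + 10*6 = -10 + 60 = 50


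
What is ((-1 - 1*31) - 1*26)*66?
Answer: -3828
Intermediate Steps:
((-1 - 1*31) - 1*26)*66 = ((-1 - 31) - 26)*66 = (-32 - 26)*66 = -58*66 = -3828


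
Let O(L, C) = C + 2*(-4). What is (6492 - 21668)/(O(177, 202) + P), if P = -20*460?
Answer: 7588/4503 ≈ 1.6851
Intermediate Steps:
O(L, C) = -8 + C (O(L, C) = C - 8 = -8 + C)
P = -9200
(6492 - 21668)/(O(177, 202) + P) = (6492 - 21668)/((-8 + 202) - 9200) = -15176/(194 - 9200) = -15176/(-9006) = -15176*(-1/9006) = 7588/4503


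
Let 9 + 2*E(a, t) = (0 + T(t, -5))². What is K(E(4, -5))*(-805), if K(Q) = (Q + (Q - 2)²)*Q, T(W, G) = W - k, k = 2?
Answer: -5538400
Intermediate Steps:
T(W, G) = -2 + W (T(W, G) = W - 1*2 = W - 2 = -2 + W)
E(a, t) = -9/2 + (-2 + t)²/2 (E(a, t) = -9/2 + (0 + (-2 + t))²/2 = -9/2 + (-2 + t)²/2)
K(Q) = Q*(Q + (-2 + Q)²) (K(Q) = (Q + (-2 + Q)²)*Q = Q*(Q + (-2 + Q)²))
K(E(4, -5))*(-805) = ((-9/2 + (-2 - 5)²/2)*((-9/2 + (-2 - 5)²/2) + (-2 + (-9/2 + (-2 - 5)²/2))²))*(-805) = ((-9/2 + (½)*(-7)²)*((-9/2 + (½)*(-7)²) + (-2 + (-9/2 + (½)*(-7)²))²))*(-805) = ((-9/2 + (½)*49)*((-9/2 + (½)*49) + (-2 + (-9/2 + (½)*49))²))*(-805) = ((-9/2 + 49/2)*((-9/2 + 49/2) + (-2 + (-9/2 + 49/2))²))*(-805) = (20*(20 + (-2 + 20)²))*(-805) = (20*(20 + 18²))*(-805) = (20*(20 + 324))*(-805) = (20*344)*(-805) = 6880*(-805) = -5538400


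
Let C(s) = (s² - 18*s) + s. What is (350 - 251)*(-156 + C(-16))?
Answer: 36828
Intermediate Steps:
C(s) = s² - 17*s
(350 - 251)*(-156 + C(-16)) = (350 - 251)*(-156 - 16*(-17 - 16)) = 99*(-156 - 16*(-33)) = 99*(-156 + 528) = 99*372 = 36828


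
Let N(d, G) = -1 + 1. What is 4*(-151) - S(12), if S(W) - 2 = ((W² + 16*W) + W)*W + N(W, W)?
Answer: -4782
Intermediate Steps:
N(d, G) = 0
S(W) = 2 + W*(W² + 17*W) (S(W) = 2 + (((W² + 16*W) + W)*W + 0) = 2 + ((W² + 17*W)*W + 0) = 2 + (W*(W² + 17*W) + 0) = 2 + W*(W² + 17*W))
4*(-151) - S(12) = 4*(-151) - (2 + 12³ + 17*12²) = -604 - (2 + 1728 + 17*144) = -604 - (2 + 1728 + 2448) = -604 - 1*4178 = -604 - 4178 = -4782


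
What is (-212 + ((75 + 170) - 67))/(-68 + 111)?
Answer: -34/43 ≈ -0.79070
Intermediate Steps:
(-212 + ((75 + 170) - 67))/(-68 + 111) = (-212 + (245 - 67))/43 = (-212 + 178)*(1/43) = -34*1/43 = -34/43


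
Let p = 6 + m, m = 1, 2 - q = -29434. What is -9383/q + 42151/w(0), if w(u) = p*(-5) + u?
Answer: -112825931/93660 ≈ -1204.6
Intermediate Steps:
q = 29436 (q = 2 - 1*(-29434) = 2 + 29434 = 29436)
p = 7 (p = 6 + 1 = 7)
w(u) = -35 + u (w(u) = 7*(-5) + u = -35 + u)
-9383/q + 42151/w(0) = -9383/29436 + 42151/(-35 + 0) = -9383*1/29436 + 42151/(-35) = -853/2676 + 42151*(-1/35) = -853/2676 - 42151/35 = -112825931/93660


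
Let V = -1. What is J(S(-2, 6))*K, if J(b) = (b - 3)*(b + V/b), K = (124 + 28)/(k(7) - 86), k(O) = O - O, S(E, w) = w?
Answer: -1330/43 ≈ -30.930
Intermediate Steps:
k(O) = 0
K = -76/43 (K = (124 + 28)/(0 - 86) = 152/(-86) = 152*(-1/86) = -76/43 ≈ -1.7674)
J(b) = (-3 + b)*(b - 1/b) (J(b) = (b - 3)*(b - 1/b) = (-3 + b)*(b - 1/b))
J(S(-2, 6))*K = (-1 + 6² - 3*6 + 3/6)*(-76/43) = (-1 + 36 - 18 + 3*(⅙))*(-76/43) = (-1 + 36 - 18 + ½)*(-76/43) = (35/2)*(-76/43) = -1330/43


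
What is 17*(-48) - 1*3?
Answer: -819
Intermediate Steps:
17*(-48) - 1*3 = -816 - 3 = -819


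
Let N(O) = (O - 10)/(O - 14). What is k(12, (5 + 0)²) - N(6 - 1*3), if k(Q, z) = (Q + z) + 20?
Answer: 620/11 ≈ 56.364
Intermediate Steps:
k(Q, z) = 20 + Q + z
N(O) = (-10 + O)/(-14 + O)
k(12, (5 + 0)²) - N(6 - 1*3) = (20 + 12 + (5 + 0)²) - (-10 + (6 - 1*3))/(-14 + (6 - 1*3)) = (20 + 12 + 5²) - (-10 + (6 - 3))/(-14 + (6 - 3)) = (20 + 12 + 25) - (-10 + 3)/(-14 + 3) = 57 - (-7)/(-11) = 57 - (-1)*(-7)/11 = 57 - 1*7/11 = 57 - 7/11 = 620/11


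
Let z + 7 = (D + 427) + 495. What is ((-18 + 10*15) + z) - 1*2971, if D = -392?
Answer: -2316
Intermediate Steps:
z = 523 (z = -7 + ((-392 + 427) + 495) = -7 + (35 + 495) = -7 + 530 = 523)
((-18 + 10*15) + z) - 1*2971 = ((-18 + 10*15) + 523) - 1*2971 = ((-18 + 150) + 523) - 2971 = (132 + 523) - 2971 = 655 - 2971 = -2316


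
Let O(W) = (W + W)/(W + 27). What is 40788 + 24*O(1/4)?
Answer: 4445940/109 ≈ 40788.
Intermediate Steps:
O(W) = 2*W/(27 + W) (O(W) = (2*W)/(27 + W) = 2*W/(27 + W))
40788 + 24*O(1/4) = 40788 + 24*(2/(4*(27 + 1/4))) = 40788 + 24*(2*(¼)/(27 + ¼)) = 40788 + 24*(2*(¼)/(109/4)) = 40788 + 24*(2*(¼)*(4/109)) = 40788 + 24*(2/109) = 40788 + 48/109 = 4445940/109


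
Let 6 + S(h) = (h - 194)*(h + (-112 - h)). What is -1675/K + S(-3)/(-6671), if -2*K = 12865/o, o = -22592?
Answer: -101033280674/17164483 ≈ -5886.2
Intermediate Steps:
S(h) = 21722 - 112*h (S(h) = -6 + (h - 194)*(h + (-112 - h)) = -6 + (-194 + h)*(-112) = -6 + (21728 - 112*h) = 21722 - 112*h)
K = 12865/45184 (K = -12865/(2*(-22592)) = -12865*(-1)/(2*22592) = -1/2*(-12865/22592) = 12865/45184 ≈ 0.28472)
-1675/K + S(-3)/(-6671) = -1675/12865/45184 + (21722 - 112*(-3))/(-6671) = -1675*45184/12865 + (21722 + 336)*(-1/6671) = -15136640/2573 + 22058*(-1/6671) = -15136640/2573 - 22058/6671 = -101033280674/17164483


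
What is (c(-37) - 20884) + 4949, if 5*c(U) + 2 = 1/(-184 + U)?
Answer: -17608618/1105 ≈ -15935.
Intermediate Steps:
c(U) = -⅖ + 1/(5*(-184 + U))
(c(-37) - 20884) + 4949 = ((369 - 2*(-37))/(5*(-184 - 37)) - 20884) + 4949 = ((⅕)*(369 + 74)/(-221) - 20884) + 4949 = ((⅕)*(-1/221)*443 - 20884) + 4949 = (-443/1105 - 20884) + 4949 = -23077263/1105 + 4949 = -17608618/1105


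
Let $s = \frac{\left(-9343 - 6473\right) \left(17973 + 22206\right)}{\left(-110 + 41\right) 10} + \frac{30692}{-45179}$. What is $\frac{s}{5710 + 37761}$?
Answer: $\frac{4784987670496}{225857275535} \approx 21.186$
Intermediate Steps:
$s = \frac{4784987670496}{5195585}$ ($s = \frac{\left(-15816\right) 40179}{\left(-69\right) 10} + 30692 \left(- \frac{1}{45179}\right) = - \frac{635471064}{-690} - \frac{30692}{45179} = \left(-635471064\right) \left(- \frac{1}{690}\right) - \frac{30692}{45179} = \frac{105911844}{115} - \frac{30692}{45179} = \frac{4784987670496}{5195585} \approx 9.2097 \cdot 10^{5}$)
$\frac{s}{5710 + 37761} = \frac{4784987670496}{5195585 \left(5710 + 37761\right)} = \frac{4784987670496}{5195585 \cdot 43471} = \frac{4784987670496}{5195585} \cdot \frac{1}{43471} = \frac{4784987670496}{225857275535}$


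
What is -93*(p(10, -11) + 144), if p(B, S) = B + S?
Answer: -13299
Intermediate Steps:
-93*(p(10, -11) + 144) = -93*((10 - 11) + 144) = -93*(-1 + 144) = -93*143 = -13299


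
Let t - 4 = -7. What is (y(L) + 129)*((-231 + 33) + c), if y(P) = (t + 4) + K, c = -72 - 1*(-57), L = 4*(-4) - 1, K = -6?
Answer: -26412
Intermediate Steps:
L = -17 (L = -16 - 1 = -17)
t = -3 (t = 4 - 7 = -3)
c = -15 (c = -72 + 57 = -15)
y(P) = -5 (y(P) = (-3 + 4) - 6 = 1 - 6 = -5)
(y(L) + 129)*((-231 + 33) + c) = (-5 + 129)*((-231 + 33) - 15) = 124*(-198 - 15) = 124*(-213) = -26412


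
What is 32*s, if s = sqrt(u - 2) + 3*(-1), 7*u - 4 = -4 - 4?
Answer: -96 + 96*I*sqrt(14)/7 ≈ -96.0 + 51.314*I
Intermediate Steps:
u = -4/7 (u = 4/7 + (-4 - 4)/7 = 4/7 + (1/7)*(-8) = 4/7 - 8/7 = -4/7 ≈ -0.57143)
s = -3 + 3*I*sqrt(14)/7 (s = sqrt(-4/7 - 2) + 3*(-1) = sqrt(-18/7) - 3 = 3*I*sqrt(14)/7 - 3 = -3 + 3*I*sqrt(14)/7 ≈ -3.0 + 1.6036*I)
32*s = 32*(-3 + 3*I*sqrt(14)/7) = -96 + 96*I*sqrt(14)/7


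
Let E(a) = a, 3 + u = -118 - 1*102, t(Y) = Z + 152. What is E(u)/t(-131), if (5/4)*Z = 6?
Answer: -1115/784 ≈ -1.4222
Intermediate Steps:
Z = 24/5 (Z = (⅘)*6 = 24/5 ≈ 4.8000)
t(Y) = 784/5 (t(Y) = 24/5 + 152 = 784/5)
u = -223 (u = -3 + (-118 - 1*102) = -3 + (-118 - 102) = -3 - 220 = -223)
E(u)/t(-131) = -223/784/5 = -223*5/784 = -1115/784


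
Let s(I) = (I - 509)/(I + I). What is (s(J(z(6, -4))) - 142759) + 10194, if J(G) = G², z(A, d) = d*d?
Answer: -67873533/512 ≈ -1.3257e+5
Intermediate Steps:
z(A, d) = d²
s(I) = (-509 + I)/(2*I) (s(I) = (-509 + I)/((2*I)) = (-509 + I)*(1/(2*I)) = (-509 + I)/(2*I))
(s(J(z(6, -4))) - 142759) + 10194 = ((-509 + ((-4)²)²)/(2*(((-4)²)²)) - 142759) + 10194 = ((-509 + 16²)/(2*(16²)) - 142759) + 10194 = ((½)*(-509 + 256)/256 - 142759) + 10194 = ((½)*(1/256)*(-253) - 142759) + 10194 = (-253/512 - 142759) + 10194 = -73092861/512 + 10194 = -67873533/512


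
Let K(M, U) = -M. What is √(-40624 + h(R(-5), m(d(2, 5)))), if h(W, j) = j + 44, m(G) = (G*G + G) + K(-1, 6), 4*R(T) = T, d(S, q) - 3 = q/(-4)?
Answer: I*√649187/4 ≈ 201.43*I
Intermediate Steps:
d(S, q) = 3 - q/4 (d(S, q) = 3 + q/(-4) = 3 + q*(-¼) = 3 - q/4)
R(T) = T/4
m(G) = 1 + G + G² (m(G) = (G*G + G) - 1*(-1) = (G² + G) + 1 = (G + G²) + 1 = 1 + G + G²)
h(W, j) = 44 + j
√(-40624 + h(R(-5), m(d(2, 5)))) = √(-40624 + (44 + (1 + (3 - ¼*5) + (3 - ¼*5)²))) = √(-40624 + (44 + (1 + (3 - 5/4) + (3 - 5/4)²))) = √(-40624 + (44 + (1 + 7/4 + (7/4)²))) = √(-40624 + (44 + (1 + 7/4 + 49/16))) = √(-40624 + (44 + 93/16)) = √(-40624 + 797/16) = √(-649187/16) = I*√649187/4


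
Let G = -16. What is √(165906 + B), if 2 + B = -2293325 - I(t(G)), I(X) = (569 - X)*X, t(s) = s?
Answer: I*√2118061 ≈ 1455.4*I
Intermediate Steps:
I(X) = X*(569 - X)
B = -2283967 (B = -2 + (-2293325 - (-16)*(569 - 1*(-16))) = -2 + (-2293325 - (-16)*(569 + 16)) = -2 + (-2293325 - (-16)*585) = -2 + (-2293325 - 1*(-9360)) = -2 + (-2293325 + 9360) = -2 - 2283965 = -2283967)
√(165906 + B) = √(165906 - 2283967) = √(-2118061) = I*√2118061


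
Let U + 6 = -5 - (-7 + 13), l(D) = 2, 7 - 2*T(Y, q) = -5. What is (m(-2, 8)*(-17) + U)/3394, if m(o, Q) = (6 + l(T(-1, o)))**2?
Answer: -1105/3394 ≈ -0.32557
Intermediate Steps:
T(Y, q) = 6 (T(Y, q) = 7/2 - 1/2*(-5) = 7/2 + 5/2 = 6)
m(o, Q) = 64 (m(o, Q) = (6 + 2)**2 = 8**2 = 64)
U = -17 (U = -6 + (-5 - (-7 + 13)) = -6 + (-5 - 1*6) = -6 + (-5 - 6) = -6 - 11 = -17)
(m(-2, 8)*(-17) + U)/3394 = (64*(-17) - 17)/3394 = (-1088 - 17)*(1/3394) = -1105*1/3394 = -1105/3394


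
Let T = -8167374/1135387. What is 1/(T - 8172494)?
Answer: -1135387/9278951612552 ≈ -1.2236e-7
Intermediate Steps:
T = -8167374/1135387 (T = -8167374*1/1135387 = -8167374/1135387 ≈ -7.1935)
1/(T - 8172494) = 1/(-8167374/1135387 - 8172494) = 1/(-9278951612552/1135387) = -1135387/9278951612552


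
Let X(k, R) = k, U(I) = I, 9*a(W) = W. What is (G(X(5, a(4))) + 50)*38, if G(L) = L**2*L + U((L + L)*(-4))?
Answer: 5130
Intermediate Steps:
a(W) = W/9
G(L) = L**3 - 8*L (G(L) = L**2*L + (L + L)*(-4) = L**3 + (2*L)*(-4) = L**3 - 8*L)
(G(X(5, a(4))) + 50)*38 = (5*(-8 + 5**2) + 50)*38 = (5*(-8 + 25) + 50)*38 = (5*17 + 50)*38 = (85 + 50)*38 = 135*38 = 5130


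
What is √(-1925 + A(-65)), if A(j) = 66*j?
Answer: I*√6215 ≈ 78.835*I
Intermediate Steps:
√(-1925 + A(-65)) = √(-1925 + 66*(-65)) = √(-1925 - 4290) = √(-6215) = I*√6215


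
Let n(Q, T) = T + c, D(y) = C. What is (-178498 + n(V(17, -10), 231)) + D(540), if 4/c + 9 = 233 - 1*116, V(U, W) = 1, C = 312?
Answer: -4804784/27 ≈ -1.7796e+5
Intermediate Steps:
c = 1/27 (c = 4/(-9 + (233 - 1*116)) = 4/(-9 + (233 - 116)) = 4/(-9 + 117) = 4/108 = 4*(1/108) = 1/27 ≈ 0.037037)
D(y) = 312
n(Q, T) = 1/27 + T (n(Q, T) = T + 1/27 = 1/27 + T)
(-178498 + n(V(17, -10), 231)) + D(540) = (-178498 + (1/27 + 231)) + 312 = (-178498 + 6238/27) + 312 = -4813208/27 + 312 = -4804784/27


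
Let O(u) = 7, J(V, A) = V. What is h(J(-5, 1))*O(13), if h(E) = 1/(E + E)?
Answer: -7/10 ≈ -0.70000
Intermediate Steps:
h(E) = 1/(2*E)
h(J(-5, 1))*O(13) = ((½)/(-5))*7 = ((½)*(-⅕))*7 = -⅒*7 = -7/10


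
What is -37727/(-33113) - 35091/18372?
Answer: -156282613/202784012 ≈ -0.77069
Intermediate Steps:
-37727/(-33113) - 35091/18372 = -37727*(-1/33113) - 35091*1/18372 = 37727/33113 - 11697/6124 = -156282613/202784012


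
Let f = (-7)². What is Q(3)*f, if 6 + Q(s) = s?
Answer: -147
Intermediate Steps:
f = 49
Q(s) = -6 + s
Q(3)*f = (-6 + 3)*49 = -3*49 = -147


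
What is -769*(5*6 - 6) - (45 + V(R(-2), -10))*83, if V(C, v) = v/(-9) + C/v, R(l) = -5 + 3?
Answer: -1003492/45 ≈ -22300.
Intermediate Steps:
R(l) = -2
V(C, v) = -v/9 + C/v (V(C, v) = v*(-⅑) + C/v = -v/9 + C/v)
-769*(5*6 - 6) - (45 + V(R(-2), -10))*83 = -769*(5*6 - 6) - (45 + (-⅑*(-10) - 2/(-10)))*83 = -769*(30 - 6) - (45 + (10/9 - 2*(-⅒)))*83 = -769*24 - (45 + (10/9 + ⅕))*83 = -18456 - (45 + 59/45)*83 = -18456 - 2084*83/45 = -18456 - 1*172972/45 = -18456 - 172972/45 = -1003492/45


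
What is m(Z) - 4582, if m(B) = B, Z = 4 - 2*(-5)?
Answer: -4568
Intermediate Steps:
Z = 14 (Z = 4 + 10 = 14)
m(Z) - 4582 = 14 - 4582 = -4568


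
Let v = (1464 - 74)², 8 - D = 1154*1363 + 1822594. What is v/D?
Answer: -483025/848872 ≈ -0.56902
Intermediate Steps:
D = -3395488 (D = 8 - (1154*1363 + 1822594) = 8 - (1572902 + 1822594) = 8 - 1*3395496 = 8 - 3395496 = -3395488)
v = 1932100 (v = 1390² = 1932100)
v/D = 1932100/(-3395488) = 1932100*(-1/3395488) = -483025/848872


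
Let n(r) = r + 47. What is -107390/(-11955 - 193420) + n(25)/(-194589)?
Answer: 464047238/888082575 ≈ 0.52253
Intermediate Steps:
n(r) = 47 + r
-107390/(-11955 - 193420) + n(25)/(-194589) = -107390/(-11955 - 193420) + (47 + 25)/(-194589) = -107390/(-205375) + 72*(-1/194589) = -107390*(-1/205375) - 8/21621 = 21478/41075 - 8/21621 = 464047238/888082575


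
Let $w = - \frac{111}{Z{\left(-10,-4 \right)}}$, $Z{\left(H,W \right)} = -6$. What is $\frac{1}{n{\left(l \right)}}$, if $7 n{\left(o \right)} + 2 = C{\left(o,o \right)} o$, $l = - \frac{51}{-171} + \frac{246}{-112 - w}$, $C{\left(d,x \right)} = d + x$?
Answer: $\frac{19126863}{8295440} \approx 2.3057$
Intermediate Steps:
$w = \frac{37}{2}$ ($w = - \frac{111}{-6} = \left(-111\right) \left(- \frac{1}{6}\right) = \frac{37}{2} \approx 18.5$)
$l = - \frac{2623}{1653}$ ($l = - \frac{51}{-171} + \frac{246}{-112 - \frac{37}{2}} = \left(-51\right) \left(- \frac{1}{171}\right) + \frac{246}{-112 - \frac{37}{2}} = \frac{17}{57} + \frac{246}{- \frac{261}{2}} = \frac{17}{57} + 246 \left(- \frac{2}{261}\right) = \frac{17}{57} - \frac{164}{87} = - \frac{2623}{1653} \approx -1.5868$)
$n{\left(o \right)} = - \frac{2}{7} + \frac{2 o^{2}}{7}$ ($n{\left(o \right)} = - \frac{2}{7} + \frac{\left(o + o\right) o}{7} = - \frac{2}{7} + \frac{2 o o}{7} = - \frac{2}{7} + \frac{2 o^{2}}{7}$)
$\frac{1}{n{\left(l \right)}} = \frac{1}{- \frac{2}{7} + \frac{2 \left(- \frac{2623}{1653}\right)^{2}}{7}} = \frac{1}{- \frac{2}{7} + \frac{2}{7} \cdot \frac{6880129}{2732409}} = \frac{1}{- \frac{2}{7} + \frac{13760258}{19126863}} = \frac{1}{\frac{8295440}{19126863}} = \frac{19126863}{8295440}$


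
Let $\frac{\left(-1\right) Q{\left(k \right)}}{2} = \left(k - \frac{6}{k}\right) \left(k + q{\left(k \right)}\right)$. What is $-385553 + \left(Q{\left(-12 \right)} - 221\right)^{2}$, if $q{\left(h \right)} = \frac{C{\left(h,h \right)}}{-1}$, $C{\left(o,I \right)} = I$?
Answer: $-336712$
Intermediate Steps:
$q{\left(h \right)} = - h$ ($q{\left(h \right)} = \frac{h}{-1} = h \left(-1\right) = - h$)
$Q{\left(k \right)} = 0$ ($Q{\left(k \right)} = - 2 \left(k - \frac{6}{k}\right) \left(k - k\right) = - 2 \left(k - \frac{6}{k}\right) 0 = \left(-2\right) 0 = 0$)
$-385553 + \left(Q{\left(-12 \right)} - 221\right)^{2} = -385553 + \left(0 - 221\right)^{2} = -385553 + \left(-221\right)^{2} = -385553 + 48841 = -336712$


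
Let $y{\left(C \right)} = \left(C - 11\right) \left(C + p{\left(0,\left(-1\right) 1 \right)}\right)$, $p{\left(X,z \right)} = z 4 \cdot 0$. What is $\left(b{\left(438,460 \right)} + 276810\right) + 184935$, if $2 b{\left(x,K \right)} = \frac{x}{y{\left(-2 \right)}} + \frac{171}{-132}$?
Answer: $\frac{528245175}{1144} \approx 4.6175 \cdot 10^{5}$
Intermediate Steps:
$p{\left(X,z \right)} = 0$ ($p{\left(X,z \right)} = 4 z 0 = 0$)
$y{\left(C \right)} = C \left(-11 + C\right)$ ($y{\left(C \right)} = \left(C - 11\right) \left(C + 0\right) = \left(-11 + C\right) C = C \left(-11 + C\right)$)
$b{\left(x,K \right)} = - \frac{57}{88} + \frac{x}{52}$ ($b{\left(x,K \right)} = \frac{\frac{x}{\left(-2\right) \left(-11 - 2\right)} + \frac{171}{-132}}{2} = \frac{\frac{x}{\left(-2\right) \left(-13\right)} + 171 \left(- \frac{1}{132}\right)}{2} = \frac{\frac{x}{26} - \frac{57}{44}}{2} = \frac{- \frac{57}{44} + \frac{x}{26}}{2} = - \frac{57}{88} + \frac{x}{52}$)
$\left(b{\left(438,460 \right)} + 276810\right) + 184935 = \left(\left(- \frac{57}{88} + \frac{1}{52} \cdot 438\right) + 276810\right) + 184935 = \left(\left(- \frac{57}{88} + \frac{219}{26}\right) + 276810\right) + 184935 = \left(\frac{8895}{1144} + 276810\right) + 184935 = \frac{316679535}{1144} + 184935 = \frac{528245175}{1144}$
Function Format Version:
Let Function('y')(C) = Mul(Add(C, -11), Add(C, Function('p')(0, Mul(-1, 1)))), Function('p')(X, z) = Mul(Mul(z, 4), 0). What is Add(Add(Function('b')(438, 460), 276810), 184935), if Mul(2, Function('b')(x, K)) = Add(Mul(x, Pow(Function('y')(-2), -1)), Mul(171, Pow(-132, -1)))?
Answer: Rational(528245175, 1144) ≈ 4.6175e+5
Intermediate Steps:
Function('p')(X, z) = 0 (Function('p')(X, z) = Mul(Mul(4, z), 0) = 0)
Function('y')(C) = Mul(C, Add(-11, C)) (Function('y')(C) = Mul(Add(C, -11), Add(C, 0)) = Mul(Add(-11, C), C) = Mul(C, Add(-11, C)))
Function('b')(x, K) = Add(Rational(-57, 88), Mul(Rational(1, 52), x)) (Function('b')(x, K) = Mul(Rational(1, 2), Add(Mul(x, Pow(Mul(-2, Add(-11, -2)), -1)), Mul(171, Pow(-132, -1)))) = Mul(Rational(1, 2), Add(Mul(x, Pow(Mul(-2, -13), -1)), Mul(171, Rational(-1, 132)))) = Mul(Rational(1, 2), Add(Mul(x, Pow(26, -1)), Rational(-57, 44))) = Mul(Rational(1, 2), Add(Mul(x, Rational(1, 26)), Rational(-57, 44))) = Mul(Rational(1, 2), Add(Mul(Rational(1, 26), x), Rational(-57, 44))) = Mul(Rational(1, 2), Add(Rational(-57, 44), Mul(Rational(1, 26), x))) = Add(Rational(-57, 88), Mul(Rational(1, 52), x)))
Add(Add(Function('b')(438, 460), 276810), 184935) = Add(Add(Add(Rational(-57, 88), Mul(Rational(1, 52), 438)), 276810), 184935) = Add(Add(Add(Rational(-57, 88), Rational(219, 26)), 276810), 184935) = Add(Add(Rational(8895, 1144), 276810), 184935) = Add(Rational(316679535, 1144), 184935) = Rational(528245175, 1144)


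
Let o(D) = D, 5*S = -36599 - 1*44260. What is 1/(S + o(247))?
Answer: -5/79624 ≈ -6.2795e-5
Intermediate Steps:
S = -80859/5 (S = (-36599 - 1*44260)/5 = (-36599 - 44260)/5 = (⅕)*(-80859) = -80859/5 ≈ -16172.)
1/(S + o(247)) = 1/(-80859/5 + 247) = 1/(-79624/5) = -5/79624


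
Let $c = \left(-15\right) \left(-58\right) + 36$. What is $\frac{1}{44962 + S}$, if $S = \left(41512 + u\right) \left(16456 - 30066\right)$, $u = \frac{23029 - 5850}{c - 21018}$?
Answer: $- \frac{24}{13558121587} \approx -1.7702 \cdot 10^{-9}$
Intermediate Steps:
$c = 906$ ($c = 870 + 36 = 906$)
$u = - \frac{41}{48}$ ($u = \frac{23029 - 5850}{906 - 21018} = \frac{17179}{-20112} = 17179 \left(- \frac{1}{20112}\right) = - \frac{41}{48} \approx -0.85417$)
$S = - \frac{13559200675}{24}$ ($S = \left(41512 - \frac{41}{48}\right) \left(16456 - 30066\right) = \frac{1992535}{48} \left(-13610\right) = - \frac{13559200675}{24} \approx -5.6497 \cdot 10^{8}$)
$\frac{1}{44962 + S} = \frac{1}{44962 - \frac{13559200675}{24}} = \frac{1}{- \frac{13558121587}{24}} = - \frac{24}{13558121587}$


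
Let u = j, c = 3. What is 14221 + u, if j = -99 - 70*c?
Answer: 13912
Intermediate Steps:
j = -309 (j = -99 - 70*3 = -99 - 210 = -309)
u = -309
14221 + u = 14221 - 309 = 13912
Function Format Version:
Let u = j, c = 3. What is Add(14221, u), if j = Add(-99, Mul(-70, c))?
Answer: 13912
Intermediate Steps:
j = -309 (j = Add(-99, Mul(-70, 3)) = Add(-99, -210) = -309)
u = -309
Add(14221, u) = Add(14221, -309) = 13912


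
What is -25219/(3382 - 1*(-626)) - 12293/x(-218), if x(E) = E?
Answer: 21886301/436872 ≈ 50.098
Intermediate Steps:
-25219/(3382 - 1*(-626)) - 12293/x(-218) = -25219/(3382 - 1*(-626)) - 12293/(-218) = -25219/(3382 + 626) - 12293*(-1/218) = -25219/4008 + 12293/218 = 21886301/436872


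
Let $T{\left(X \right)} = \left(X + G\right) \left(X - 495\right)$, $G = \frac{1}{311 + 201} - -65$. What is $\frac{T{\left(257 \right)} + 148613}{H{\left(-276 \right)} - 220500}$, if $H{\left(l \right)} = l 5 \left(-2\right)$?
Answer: $- \frac{18425993}{55741440} \approx -0.33056$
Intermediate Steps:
$H{\left(l \right)} = - 10 l$ ($H{\left(l \right)} = 5 l \left(-2\right) = - 10 l$)
$G = \frac{33281}{512}$ ($G = \frac{1}{512} + 65 = \frac{33281}{512} \approx 65.002$)
$T{\left(X \right)} = \left(-495 + X\right) \left(\frac{33281}{512} + X\right)$ ($T{\left(X \right)} = \left(X + \frac{33281}{512}\right) \left(X - 495\right) = \left(\frac{33281}{512} + X\right) \left(-495 + X\right) = \left(-495 + X\right) \left(\frac{33281}{512} + X\right)$)
$\frac{T{\left(257 \right)} + 148613}{H{\left(-276 \right)} - 220500} = \frac{\left(- \frac{16474095}{512} + 257^{2} - \frac{56580863}{512}\right) + 148613}{\left(-10\right) \left(-276\right) - 220500} = \frac{\left(- \frac{16474095}{512} + 66049 - \frac{56580863}{512}\right) + 148613}{2760 - 220500} = \frac{- \frac{19618935}{256} + 148613}{-217740} = \frac{18425993}{256} \left(- \frac{1}{217740}\right) = - \frac{18425993}{55741440}$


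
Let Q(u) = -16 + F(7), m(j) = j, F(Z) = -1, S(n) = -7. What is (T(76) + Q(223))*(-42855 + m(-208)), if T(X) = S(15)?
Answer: 1033512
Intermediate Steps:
T(X) = -7
Q(u) = -17 (Q(u) = -16 - 1 = -17)
(T(76) + Q(223))*(-42855 + m(-208)) = (-7 - 17)*(-42855 - 208) = -24*(-43063) = 1033512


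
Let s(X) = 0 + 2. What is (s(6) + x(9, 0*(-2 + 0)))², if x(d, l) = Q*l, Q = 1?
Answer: 4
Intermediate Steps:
s(X) = 2
x(d, l) = l (x(d, l) = 1*l = l)
(s(6) + x(9, 0*(-2 + 0)))² = (2 + 0*(-2 + 0))² = (2 + 0*(-2))² = (2 + 0)² = 2² = 4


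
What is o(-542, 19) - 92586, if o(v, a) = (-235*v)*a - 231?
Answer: 2327213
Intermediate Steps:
o(v, a) = -231 - 235*a*v (o(v, a) = -235*a*v - 231 = -231 - 235*a*v)
o(-542, 19) - 92586 = (-231 - 235*19*(-542)) - 92586 = (-231 + 2420030) - 92586 = 2419799 - 92586 = 2327213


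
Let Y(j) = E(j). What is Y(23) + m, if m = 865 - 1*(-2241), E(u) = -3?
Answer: 3103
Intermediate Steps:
Y(j) = -3
m = 3106 (m = 865 + 2241 = 3106)
Y(23) + m = -3 + 3106 = 3103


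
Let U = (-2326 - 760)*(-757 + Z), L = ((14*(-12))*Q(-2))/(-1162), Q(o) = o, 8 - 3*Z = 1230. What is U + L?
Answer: 894689962/249 ≈ 3.5931e+6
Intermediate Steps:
Z = -1222/3 (Z = 8/3 - ⅓*1230 = 8/3 - 410 = -1222/3 ≈ -407.33)
L = -24/83 (L = ((14*(-12))*(-2))/(-1162) = -168*(-2)*(-1/1162) = 336*(-1/1162) = -24/83 ≈ -0.28916)
U = 10779398/3 (U = (-2326 - 760)*(-757 - 1222/3) = -3086*(-3493/3) = 10779398/3 ≈ 3.5931e+6)
U + L = 10779398/3 - 24/83 = 894689962/249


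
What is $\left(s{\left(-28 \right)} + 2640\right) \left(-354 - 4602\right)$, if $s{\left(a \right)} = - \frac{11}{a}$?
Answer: $-13085787$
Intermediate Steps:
$\left(s{\left(-28 \right)} + 2640\right) \left(-354 - 4602\right) = \left(- \frac{11}{-28} + 2640\right) \left(-354 - 4602\right) = \left(\left(-11\right) \left(- \frac{1}{28}\right) + 2640\right) \left(-4956\right) = \left(\frac{11}{28} + 2640\right) \left(-4956\right) = \frac{73931}{28} \left(-4956\right) = -13085787$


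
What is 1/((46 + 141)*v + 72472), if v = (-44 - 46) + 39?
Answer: 1/62935 ≈ 1.5889e-5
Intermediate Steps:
v = -51 (v = -90 + 39 = -51)
1/((46 + 141)*v + 72472) = 1/((46 + 141)*(-51) + 72472) = 1/(187*(-51) + 72472) = 1/(-9537 + 72472) = 1/62935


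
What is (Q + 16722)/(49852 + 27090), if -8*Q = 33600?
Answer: 6261/38471 ≈ 0.16275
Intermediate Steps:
Q = -4200 (Q = -1/8*33600 = -4200)
(Q + 16722)/(49852 + 27090) = (-4200 + 16722)/(49852 + 27090) = 12522/76942 = 12522*(1/76942) = 6261/38471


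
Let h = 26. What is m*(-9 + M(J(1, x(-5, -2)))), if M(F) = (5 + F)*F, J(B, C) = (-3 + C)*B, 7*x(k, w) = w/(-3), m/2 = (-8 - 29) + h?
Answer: 146366/441 ≈ 331.90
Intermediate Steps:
m = -22 (m = 2*((-8 - 29) + 26) = 2*(-37 + 26) = 2*(-11) = -22)
x(k, w) = -w/21 (x(k, w) = (w/(-3))/7 = (w*(-⅓))/7 = (-w/3)/7 = -w/21)
J(B, C) = B*(-3 + C)
M(F) = F*(5 + F)
m*(-9 + M(J(1, x(-5, -2)))) = -22*(-9 + (1*(-3 - 1/21*(-2)))*(5 + 1*(-3 - 1/21*(-2)))) = -22*(-9 + (1*(-3 + 2/21))*(5 + 1*(-3 + 2/21))) = -22*(-9 + (1*(-61/21))*(5 + 1*(-61/21))) = -22*(-9 - 61*(5 - 61/21)/21) = -22*(-9 - 61/21*44/21) = -22*(-9 - 2684/441) = -22*(-6653/441) = 146366/441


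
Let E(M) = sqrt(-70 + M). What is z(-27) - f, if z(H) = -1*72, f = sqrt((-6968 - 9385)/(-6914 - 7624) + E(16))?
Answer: -72 - sqrt(26415546 + 70451148*I*sqrt(6))/4846 ≈ -74.069 - 1.7761*I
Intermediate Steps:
f = sqrt(5451/4846 + 3*I*sqrt(6)) (f = sqrt((-6968 - 9385)/(-6914 - 7624) + sqrt(-70 + 16)) = sqrt(-16353/(-14538) + sqrt(-54)) = sqrt(-16353*(-1/14538) + 3*I*sqrt(6)) = sqrt(5451/4846 + 3*I*sqrt(6)) ≈ 2.0687 + 1.7761*I)
z(H) = -72
z(-27) - f = -72 - sqrt(26415546 + 70451148*I*sqrt(6))/4846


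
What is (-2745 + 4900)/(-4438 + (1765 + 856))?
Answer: -2155/1817 ≈ -1.1860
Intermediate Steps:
(-2745 + 4900)/(-4438 + (1765 + 856)) = 2155/(-4438 + 2621) = 2155/(-1817) = 2155*(-1/1817) = -2155/1817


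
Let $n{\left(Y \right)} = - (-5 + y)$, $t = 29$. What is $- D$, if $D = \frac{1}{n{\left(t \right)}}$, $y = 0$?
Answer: $- \frac{1}{5} \approx -0.2$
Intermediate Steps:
$n{\left(Y \right)} = 5$ ($n{\left(Y \right)} = - (-5 + 0) = \left(-1\right) \left(-5\right) = 5$)
$D = \frac{1}{5} \approx 0.2$
$- D = \left(-1\right) \frac{1}{5} = - \frac{1}{5}$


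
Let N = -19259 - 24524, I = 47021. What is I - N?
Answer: 90804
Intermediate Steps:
N = -43783
I - N = 47021 - 1*(-43783) = 47021 + 43783 = 90804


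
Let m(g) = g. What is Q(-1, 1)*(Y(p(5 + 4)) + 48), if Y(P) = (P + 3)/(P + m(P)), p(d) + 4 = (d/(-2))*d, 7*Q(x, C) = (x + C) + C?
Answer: 8627/1246 ≈ 6.9238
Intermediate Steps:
Q(x, C) = x/7 + 2*C/7 (Q(x, C) = ((x + C) + C)/7 = ((C + x) + C)/7 = (x + 2*C)/7 = x/7 + 2*C/7)
p(d) = -4 - d²/2 (p(d) = -4 + (d/(-2))*d = -4 + (d*(-½))*d = -4 + (-d/2)*d = -4 - d²/2)
Y(P) = (3 + P)/(2*P) (Y(P) = (P + 3)/(P + P) = (3 + P)/((2*P)) = (3 + P)*(1/(2*P)) = (3 + P)/(2*P))
Q(-1, 1)*(Y(p(5 + 4)) + 48) = ((⅐)*(-1) + (2/7)*1)*((3 + (-4 - (5 + 4)²/2))/(2*(-4 - (5 + 4)²/2)) + 48) = (-⅐ + 2/7)*((3 + (-4 - ½*9²))/(2*(-4 - ½*9²)) + 48) = ((3 + (-4 - ½*81))/(2*(-4 - ½*81)) + 48)/7 = ((3 + (-4 - 81/2))/(2*(-4 - 81/2)) + 48)/7 = ((3 - 89/2)/(2*(-89/2)) + 48)/7 = ((½)*(-2/89)*(-83/2) + 48)/7 = (83/178 + 48)/7 = (⅐)*(8627/178) = 8627/1246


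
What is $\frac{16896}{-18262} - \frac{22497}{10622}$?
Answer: $- \frac{295154763}{96989482} \approx -3.0432$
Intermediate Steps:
$\frac{16896}{-18262} - \frac{22497}{10622} = 16896 \left(- \frac{1}{18262}\right) - \frac{22497}{10622} = - \frac{8448}{9131} - \frac{22497}{10622} = - \frac{295154763}{96989482}$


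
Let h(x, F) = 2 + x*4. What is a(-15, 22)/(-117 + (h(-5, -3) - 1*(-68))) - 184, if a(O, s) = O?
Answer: -12313/67 ≈ -183.78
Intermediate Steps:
h(x, F) = 2 + 4*x
a(-15, 22)/(-117 + (h(-5, -3) - 1*(-68))) - 184 = -15/(-117 + ((2 + 4*(-5)) - 1*(-68))) - 184 = -15/(-117 + ((2 - 20) + 68)) - 184 = -15/(-117 + (-18 + 68)) - 184 = -15/(-117 + 50) - 184 = -15/(-67) - 184 = -1/67*(-15) - 184 = 15/67 - 184 = -12313/67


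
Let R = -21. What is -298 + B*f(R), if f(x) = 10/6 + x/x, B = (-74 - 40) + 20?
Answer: -1646/3 ≈ -548.67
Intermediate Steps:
B = -94 (B = -114 + 20 = -94)
f(x) = 8/3 (f(x) = 10*(⅙) + 1 = 5/3 + 1 = 8/3)
-298 + B*f(R) = -298 - 94*8/3 = -298 - 752/3 = -1646/3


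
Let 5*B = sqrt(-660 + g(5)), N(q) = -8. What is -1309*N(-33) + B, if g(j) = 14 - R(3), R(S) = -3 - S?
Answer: 10472 + 8*I*sqrt(10)/5 ≈ 10472.0 + 5.0596*I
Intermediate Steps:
g(j) = 20 (g(j) = 14 - (-3 - 1*3) = 14 - (-3 - 3) = 14 - 1*(-6) = 14 + 6 = 20)
B = 8*I*sqrt(10)/5 (B = sqrt(-660 + 20)/5 = sqrt(-640)/5 = (8*I*sqrt(10))/5 = 8*I*sqrt(10)/5 ≈ 5.0596*I)
-1309*N(-33) + B = -1309*(-8) + 8*I*sqrt(10)/5 = 10472 + 8*I*sqrt(10)/5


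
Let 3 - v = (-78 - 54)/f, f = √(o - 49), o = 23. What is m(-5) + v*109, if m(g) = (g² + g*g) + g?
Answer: 372 - 7194*I*√26/13 ≈ 372.0 - 2821.7*I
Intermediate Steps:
f = I*√26 (f = √(23 - 49) = √(-26) = I*√26 ≈ 5.099*I)
m(g) = g + 2*g² (m(g) = (g² + g²) + g = 2*g² + g = g + 2*g²)
v = 3 - 66*I*√26/13 (v = 3 - (-78 - 54)/(I*√26) = 3 - (-132)*(-I*√26/26) = 3 - 66*I*√26/13 ≈ 3.0 - 25.887*I)
m(-5) + v*109 = -5*(1 + 2*(-5)) + (3 - 66*I*√26/13)*109 = -5*(1 - 10) + (327 - 7194*I*√26/13) = -5*(-9) + (327 - 7194*I*√26/13) = 45 + (327 - 7194*I*√26/13) = 372 - 7194*I*√26/13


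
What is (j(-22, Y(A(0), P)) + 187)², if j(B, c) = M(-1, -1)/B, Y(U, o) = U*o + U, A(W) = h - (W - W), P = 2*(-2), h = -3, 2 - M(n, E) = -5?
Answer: 16867449/484 ≈ 34850.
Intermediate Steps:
M(n, E) = 7 (M(n, E) = 2 - 1*(-5) = 2 + 5 = 7)
P = -4
A(W) = -3 (A(W) = -3 - (W - W) = -3 - 1*0 = -3 + 0 = -3)
Y(U, o) = U + U*o
j(B, c) = 7/B
(j(-22, Y(A(0), P)) + 187)² = (7/(-22) + 187)² = (7*(-1/22) + 187)² = (-7/22 + 187)² = (4107/22)² = 16867449/484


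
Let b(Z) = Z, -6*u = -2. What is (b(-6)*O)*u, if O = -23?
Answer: 46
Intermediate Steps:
u = 1/3 (u = -1/6*(-2) = 1/3 ≈ 0.33333)
(b(-6)*O)*u = -6*(-23)*(1/3) = 138*(1/3) = 46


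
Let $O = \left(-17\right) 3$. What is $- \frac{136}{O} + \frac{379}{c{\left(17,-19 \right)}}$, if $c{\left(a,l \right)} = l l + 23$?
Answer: $\frac{1403}{384} \approx 3.6536$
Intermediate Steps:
$c{\left(a,l \right)} = 23 + l^{2}$ ($c{\left(a,l \right)} = l^{2} + 23 = 23 + l^{2}$)
$O = -51$
$- \frac{136}{O} + \frac{379}{c{\left(17,-19 \right)}} = - \frac{136}{-51} + \frac{379}{23 + \left(-19\right)^{2}} = \left(-136\right) \left(- \frac{1}{51}\right) + \frac{379}{23 + 361} = \frac{8}{3} + \frac{379}{384} = \frac{1403}{384}$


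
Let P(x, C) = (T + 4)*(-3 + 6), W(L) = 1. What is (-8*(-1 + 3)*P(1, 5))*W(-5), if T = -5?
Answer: 48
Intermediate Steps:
P(x, C) = -3 (P(x, C) = (-5 + 4)*(-3 + 6) = -1*3 = -3)
(-8*(-1 + 3)*P(1, 5))*W(-5) = -8*(-1 + 3)*(-3)*1 = -16*(-3)*1 = -8*(-6)*1 = 48*1 = 48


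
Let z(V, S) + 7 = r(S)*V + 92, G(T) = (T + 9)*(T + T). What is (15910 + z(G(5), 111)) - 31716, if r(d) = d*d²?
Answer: 191452619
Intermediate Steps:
r(d) = d³
G(T) = 2*T*(9 + T) (G(T) = (9 + T)*(2*T) = 2*T*(9 + T))
z(V, S) = 85 + V*S³ (z(V, S) = -7 + (S³*V + 92) = -7 + (V*S³ + 92) = -7 + (92 + V*S³) = 85 + V*S³)
(15910 + z(G(5), 111)) - 31716 = (15910 + (85 + (2*5*(9 + 5))*111³)) - 31716 = (15910 + (85 + (2*5*14)*1367631)) - 31716 = (15910 + (85 + 140*1367631)) - 31716 = (15910 + (85 + 191468340)) - 31716 = (15910 + 191468425) - 31716 = 191484335 - 31716 = 191452619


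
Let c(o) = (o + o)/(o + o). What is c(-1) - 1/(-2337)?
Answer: 2338/2337 ≈ 1.0004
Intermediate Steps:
c(o) = 1 (c(o) = (2*o)/((2*o)) = (2*o)*(1/(2*o)) = 1)
c(-1) - 1/(-2337) = 1 - 1/(-2337) = 1 - 1*(-1/2337) = 1 + 1/2337 = 2338/2337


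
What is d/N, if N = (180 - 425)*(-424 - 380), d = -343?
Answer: -7/4020 ≈ -0.0017413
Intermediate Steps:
N = 196980 (N = -245*(-804) = 196980)
d/N = -343/196980 = -343*1/196980 = -7/4020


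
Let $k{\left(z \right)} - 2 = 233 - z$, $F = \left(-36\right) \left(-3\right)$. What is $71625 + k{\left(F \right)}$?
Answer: $71752$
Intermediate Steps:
$F = 108$
$k{\left(z \right)} = 235 - z$ ($k{\left(z \right)} = 2 - \left(-233 + z\right) = 235 - z$)
$71625 + k{\left(F \right)} = 71625 + \left(235 - 108\right) = 71625 + 127 = 71752$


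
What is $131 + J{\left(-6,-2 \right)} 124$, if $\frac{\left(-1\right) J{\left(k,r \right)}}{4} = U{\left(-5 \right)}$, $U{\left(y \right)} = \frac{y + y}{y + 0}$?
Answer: $-861$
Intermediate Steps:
$U{\left(y \right)} = 2$ ($U{\left(y \right)} = \frac{2 y}{y} = 2$)
$J{\left(k,r \right)} = -8$ ($J{\left(k,r \right)} = \left(-4\right) 2 = -8$)
$131 + J{\left(-6,-2 \right)} 124 = 131 - 992 = -861$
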